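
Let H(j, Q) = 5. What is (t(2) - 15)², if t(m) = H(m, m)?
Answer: 100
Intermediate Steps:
t(m) = 5
(t(2) - 15)² = (5 - 15)² = (-10)² = 100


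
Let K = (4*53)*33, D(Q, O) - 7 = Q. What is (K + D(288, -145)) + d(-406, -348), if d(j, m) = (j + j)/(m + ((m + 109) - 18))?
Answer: 4411867/605 ≈ 7292.3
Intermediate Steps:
d(j, m) = 2*j/(91 + 2*m) (d(j, m) = (2*j)/(m + ((109 + m) - 18)) = (2*j)/(m + (91 + m)) = (2*j)/(91 + 2*m) = 2*j/(91 + 2*m))
D(Q, O) = 7 + Q
K = 6996 (K = 212*33 = 6996)
(K + D(288, -145)) + d(-406, -348) = (6996 + (7 + 288)) + 2*(-406)/(91 + 2*(-348)) = (6996 + 295) + 2*(-406)/(91 - 696) = 7291 + 2*(-406)/(-605) = 7291 + 2*(-406)*(-1/605) = 7291 + 812/605 = 4411867/605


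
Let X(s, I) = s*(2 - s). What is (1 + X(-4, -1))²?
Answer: 529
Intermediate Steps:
(1 + X(-4, -1))² = (1 - 4*(2 - 1*(-4)))² = (1 - 4*(2 + 4))² = (1 - 4*6)² = (1 - 24)² = (-23)² = 529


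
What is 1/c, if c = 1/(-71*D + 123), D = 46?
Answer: -3143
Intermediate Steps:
c = -1/3143 (c = 1/(-71*46 + 123) = 1/(-3266 + 123) = 1/(-3143) = -1/3143 ≈ -0.00031817)
1/c = 1/(-1/3143) = -3143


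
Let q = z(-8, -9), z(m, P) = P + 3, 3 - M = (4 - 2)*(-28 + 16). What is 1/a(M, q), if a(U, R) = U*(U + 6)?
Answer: 1/891 ≈ 0.0011223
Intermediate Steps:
M = 27 (M = 3 - (4 - 2)*(-28 + 16) = 3 - 2*(-12) = 3 - 1*(-24) = 3 + 24 = 27)
z(m, P) = 3 + P
q = -6 (q = 3 - 9 = -6)
a(U, R) = U*(6 + U)
1/a(M, q) = 1/(27*(6 + 27)) = 1/(27*33) = 1/891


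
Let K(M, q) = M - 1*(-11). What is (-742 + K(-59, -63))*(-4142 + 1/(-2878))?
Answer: 4708667415/1439 ≈ 3.2722e+6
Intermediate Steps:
K(M, q) = 11 + M (K(M, q) = M + 11 = 11 + M)
(-742 + K(-59, -63))*(-4142 + 1/(-2878)) = (-742 + (11 - 59))*(-4142 + 1/(-2878)) = (-742 - 48)*(-4142 - 1/2878) = -790*(-11920677/2878) = 4708667415/1439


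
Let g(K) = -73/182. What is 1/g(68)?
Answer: -182/73 ≈ -2.4931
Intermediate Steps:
g(K) = -73/182 (g(K) = -73*1/182 = -73/182)
1/g(68) = 1/(-73/182) = -182/73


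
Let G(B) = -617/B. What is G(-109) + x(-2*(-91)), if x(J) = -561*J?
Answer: -11128501/109 ≈ -1.0210e+5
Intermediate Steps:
G(-109) + x(-2*(-91)) = -617/(-109) - (-1122)*(-91) = -617*(-1/109) - 561*182 = 617/109 - 102102 = -11128501/109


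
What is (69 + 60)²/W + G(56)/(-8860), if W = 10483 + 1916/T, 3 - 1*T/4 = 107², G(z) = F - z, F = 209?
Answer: 1669231615293/1063093139540 ≈ 1.5702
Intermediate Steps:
G(z) = 209 - z
T = -45784 (T = 12 - 4*107² = 12 - 4*11449 = 12 - 45796 = -45784)
W = 119987939/11446 (W = 10483 + 1916/(-45784) = 10483 + 1916*(-1/45784) = 10483 - 479/11446 = 119987939/11446 ≈ 10483.)
(69 + 60)²/W + G(56)/(-8860) = (69 + 60)²/(119987939/11446) + (209 - 1*56)/(-8860) = 129²*(11446/119987939) + (209 - 56)*(-1/8860) = 16641*(11446/119987939) + 153*(-1/8860) = 190472886/119987939 - 153/8860 = 1669231615293/1063093139540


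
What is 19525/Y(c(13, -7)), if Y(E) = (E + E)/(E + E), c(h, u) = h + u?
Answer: 19525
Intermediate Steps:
Y(E) = 1 (Y(E) = (2*E)/((2*E)) = (2*E)*(1/(2*E)) = 1)
19525/Y(c(13, -7)) = 19525/1 = 19525*1 = 19525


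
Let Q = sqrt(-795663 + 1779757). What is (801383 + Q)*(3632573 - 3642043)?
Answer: -7589097010 - 9470*sqrt(984094) ≈ -7.5985e+9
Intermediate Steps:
Q = sqrt(984094) ≈ 992.01
(801383 + Q)*(3632573 - 3642043) = (801383 + sqrt(984094))*(3632573 - 3642043) = (801383 + sqrt(984094))*(-9470) = -7589097010 - 9470*sqrt(984094)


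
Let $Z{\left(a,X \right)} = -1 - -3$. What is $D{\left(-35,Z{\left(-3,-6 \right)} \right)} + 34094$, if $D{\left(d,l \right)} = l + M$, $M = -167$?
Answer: $33929$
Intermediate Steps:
$Z{\left(a,X \right)} = 2$ ($Z{\left(a,X \right)} = -1 + 3 = 2$)
$D{\left(d,l \right)} = -167 + l$ ($D{\left(d,l \right)} = l - 167 = -167 + l$)
$D{\left(-35,Z{\left(-3,-6 \right)} \right)} + 34094 = \left(-167 + 2\right) + 34094 = -165 + 34094 = 33929$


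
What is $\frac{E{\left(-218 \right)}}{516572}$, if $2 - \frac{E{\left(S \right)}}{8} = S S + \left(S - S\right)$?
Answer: $- \frac{95044}{129143} \approx -0.73596$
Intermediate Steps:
$E{\left(S \right)} = 16 - 8 S^{2}$ ($E{\left(S \right)} = 16 - 8 \left(S S + \left(S - S\right)\right) = 16 - 8 \left(S^{2} + 0\right) = 16 - 8 S^{2}$)
$\frac{E{\left(-218 \right)}}{516572} = \frac{16 - 8 \left(-218\right)^{2}}{516572} = \left(16 - 380192\right) \frac{1}{516572} = \left(-380176\right) \frac{1}{516572} = - \frac{95044}{129143}$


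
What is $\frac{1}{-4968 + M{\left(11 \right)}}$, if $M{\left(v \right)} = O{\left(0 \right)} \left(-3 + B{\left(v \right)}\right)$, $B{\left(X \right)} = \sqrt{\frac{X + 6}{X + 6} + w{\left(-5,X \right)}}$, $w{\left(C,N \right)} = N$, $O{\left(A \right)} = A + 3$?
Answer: $- \frac{553}{2752269} - \frac{2 \sqrt{3}}{8256807} \approx -0.00020134$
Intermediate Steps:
$O{\left(A \right)} = 3 + A$
$B{\left(X \right)} = \sqrt{1 + X}$ ($B{\left(X \right)} = \sqrt{\frac{X + 6}{X + 6} + X} = \sqrt{\frac{6 + X}{6 + X} + X} = \sqrt{1 + X}$)
$M{\left(v \right)} = -9 + 3 \sqrt{1 + v}$ ($M{\left(v \right)} = \left(3 + 0\right) \left(-3 + \sqrt{1 + v}\right) = 3 \left(-3 + \sqrt{1 + v}\right) = -9 + 3 \sqrt{1 + v}$)
$\frac{1}{-4968 + M{\left(11 \right)}} = \frac{1}{-4968 - \left(9 - 3 \sqrt{1 + 11}\right)} = \frac{1}{-4968 - \left(9 - 3 \sqrt{12}\right)} = \frac{1}{-4968 - \left(9 - 3 \cdot 2 \sqrt{3}\right)} = \frac{1}{-4968 - \left(9 - 6 \sqrt{3}\right)} = \frac{1}{-4977 + 6 \sqrt{3}}$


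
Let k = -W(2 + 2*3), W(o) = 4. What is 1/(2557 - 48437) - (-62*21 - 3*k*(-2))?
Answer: 60836879/45880 ≈ 1326.0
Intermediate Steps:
k = -4 (k = -1*4 = -4)
1/(2557 - 48437) - (-62*21 - 3*k*(-2)) = 1/(2557 - 48437) - (-62*21 - 3*(-4)*(-2)) = 1/(-45880) - (-1302 + 12*(-2)) = -1/45880 - (-1302 - 24) = -1/45880 - 1*(-1326) = -1/45880 + 1326 = 60836879/45880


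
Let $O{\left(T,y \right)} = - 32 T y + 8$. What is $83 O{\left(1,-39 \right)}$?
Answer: $104248$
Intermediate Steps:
$O{\left(T,y \right)} = 8 - 32 T y$ ($O{\left(T,y \right)} = - 32 T y + 8 = 8 - 32 T y$)
$83 O{\left(1,-39 \right)} = 83 \left(8 - 32 \left(-39\right)\right) = 83 \left(8 + 1248\right) = 83 \cdot 1256 = 104248$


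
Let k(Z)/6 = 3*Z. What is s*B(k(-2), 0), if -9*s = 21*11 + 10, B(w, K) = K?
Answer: 0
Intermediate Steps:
k(Z) = 18*Z (k(Z) = 6*(3*Z) = 18*Z)
s = -241/9 (s = -(21*11 + 10)/9 = -(231 + 10)/9 = -⅑*241 = -241/9 ≈ -26.778)
s*B(k(-2), 0) = -241/9*0 = 0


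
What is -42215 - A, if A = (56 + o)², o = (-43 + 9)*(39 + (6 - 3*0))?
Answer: -2214891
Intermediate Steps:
o = -1530 (o = -34*(39 + (6 + 0)) = -34*(39 + 6) = -34*45 = -1530)
A = 2172676 (A = (56 - 1530)² = (-1474)² = 2172676)
-42215 - A = -42215 - 1*2172676 = -42215 - 2172676 = -2214891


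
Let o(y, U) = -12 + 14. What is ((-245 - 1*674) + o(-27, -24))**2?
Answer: 840889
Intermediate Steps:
o(y, U) = 2
((-245 - 1*674) + o(-27, -24))**2 = ((-245 - 1*674) + 2)**2 = ((-245 - 674) + 2)**2 = (-919 + 2)**2 = (-917)**2 = 840889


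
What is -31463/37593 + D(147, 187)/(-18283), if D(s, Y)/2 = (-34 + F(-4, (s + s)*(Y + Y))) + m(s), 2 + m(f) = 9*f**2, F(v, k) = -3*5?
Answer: -15193652009/687312819 ≈ -22.106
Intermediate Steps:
F(v, k) = -15
m(f) = -2 + 9*f**2
D(s, Y) = -102 + 18*s**2 (D(s, Y) = 2*((-34 - 15) + (-2 + 9*s**2)) = 2*(-49 + (-2 + 9*s**2)) = 2*(-51 + 9*s**2) = -102 + 18*s**2)
-31463/37593 + D(147, 187)/(-18283) = -31463/37593 + (-102 + 18*147**2)/(-18283) = -31463*1/37593 + (-102 + 18*21609)*(-1/18283) = -31463/37593 + (-102 + 388962)*(-1/18283) = -31463/37593 + 388860*(-1/18283) = -31463/37593 - 388860/18283 = -15193652009/687312819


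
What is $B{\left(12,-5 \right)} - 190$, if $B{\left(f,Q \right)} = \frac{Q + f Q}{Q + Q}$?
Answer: $- \frac{367}{2} \approx -183.5$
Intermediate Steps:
$B{\left(f,Q \right)} = \frac{Q + Q f}{2 Q}$
$B{\left(12,-5 \right)} - 190 = \left(\frac{1}{2} + \frac{1}{2} \cdot 12\right) - 190 = \left(\frac{1}{2} + 6\right) - 190 = \frac{13}{2} - 190 = - \frac{367}{2}$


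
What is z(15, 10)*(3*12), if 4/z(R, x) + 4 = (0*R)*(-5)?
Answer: -36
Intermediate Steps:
z(R, x) = -1 (z(R, x) = 4/(-4 + (0*R)*(-5)) = 4/(-4 + 0*(-5)) = 4/(-4 + 0) = 4/(-4) = 4*(-¼) = -1)
z(15, 10)*(3*12) = -3*12 = -1*36 = -36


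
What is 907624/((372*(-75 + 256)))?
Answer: 226906/16833 ≈ 13.480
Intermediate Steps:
907624/((372*(-75 + 256))) = 907624/((372*181)) = 907624/67332 = 907624*(1/67332) = 226906/16833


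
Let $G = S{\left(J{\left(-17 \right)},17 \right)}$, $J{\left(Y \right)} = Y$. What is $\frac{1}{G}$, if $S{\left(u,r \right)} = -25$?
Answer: $- \frac{1}{25} \approx -0.04$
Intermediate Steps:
$G = -25$
$\frac{1}{G} = \frac{1}{-25} = - \frac{1}{25}$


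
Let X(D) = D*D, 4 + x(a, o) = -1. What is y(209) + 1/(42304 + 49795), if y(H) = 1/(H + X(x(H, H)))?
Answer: 92333/21551166 ≈ 0.0042844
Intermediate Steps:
x(a, o) = -5 (x(a, o) = -4 - 1 = -5)
X(D) = D²
y(H) = 1/(25 + H) (y(H) = 1/(H + (-5)²) = 1/(H + 25) = 1/(25 + H))
y(209) + 1/(42304 + 49795) = 1/(25 + 209) + 1/(42304 + 49795) = 1/234 + 1/92099 = 92333/21551166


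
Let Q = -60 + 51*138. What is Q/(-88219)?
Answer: -6978/88219 ≈ -0.079099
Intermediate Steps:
Q = 6978 (Q = -60 + 7038 = 6978)
Q/(-88219) = 6978/(-88219) = 6978*(-1/88219) = -6978/88219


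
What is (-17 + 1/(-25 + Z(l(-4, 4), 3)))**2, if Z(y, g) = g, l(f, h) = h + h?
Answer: 140625/484 ≈ 290.55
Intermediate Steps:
l(f, h) = 2*h
(-17 + 1/(-25 + Z(l(-4, 4), 3)))**2 = (-17 + 1/(-25 + 3))**2 = (-17 + 1/(-22))**2 = (-17 - 1/22)**2 = (-375/22)**2 = 140625/484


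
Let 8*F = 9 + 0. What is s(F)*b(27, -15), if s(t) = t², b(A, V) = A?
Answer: 2187/64 ≈ 34.172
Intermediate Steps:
F = 9/8 (F = (9 + 0)/8 = (⅛)*9 = 9/8 ≈ 1.1250)
s(F)*b(27, -15) = (9/8)²*27 = (81/64)*27 = 2187/64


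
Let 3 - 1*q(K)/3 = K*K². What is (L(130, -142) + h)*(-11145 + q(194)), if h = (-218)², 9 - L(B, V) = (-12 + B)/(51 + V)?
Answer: -94797229993848/91 ≈ -1.0417e+12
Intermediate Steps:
L(B, V) = 9 - (-12 + B)/(51 + V)
h = 47524
q(K) = 9 - 3*K³ (q(K) = 9 - 3*K*K² = 9 - 3*K³)
(L(130, -142) + h)*(-11145 + q(194)) = ((471 - 1*130 + 9*(-142))/(51 - 142) + 47524)*(-11145 + (9 - 3*194³)) = ((471 - 130 - 1278)/(-91) + 47524)*(-11145 + (9 - 3*7301384)) = (-1/91*(-937) + 47524)*(-11145 + (9 - 21904152)) = (937/91 + 47524)*(-11145 - 21904143) = (4325621/91)*(-21915288) = -94797229993848/91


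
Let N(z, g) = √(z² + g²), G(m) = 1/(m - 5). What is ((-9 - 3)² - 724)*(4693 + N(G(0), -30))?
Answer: -2721940 - 116*√22501 ≈ -2.7393e+6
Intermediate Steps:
G(m) = 1/(-5 + m)
N(z, g) = √(g² + z²)
((-9 - 3)² - 724)*(4693 + N(G(0), -30)) = ((-9 - 3)² - 724)*(4693 + √((-30)² + (1/(-5 + 0))²)) = ((-12)² - 724)*(4693 + √(900 + (1/(-5))²)) = (144 - 724)*(4693 + √(900 + (-⅕)²)) = -580*(4693 + √(900 + 1/25)) = -580*(4693 + √(22501/25)) = -580*(4693 + √22501/5) = -2721940 - 116*√22501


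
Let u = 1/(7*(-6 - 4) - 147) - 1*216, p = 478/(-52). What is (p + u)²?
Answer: 1614325254721/31832164 ≈ 50714.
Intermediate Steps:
p = -239/26 (p = 478*(-1/52) = -239/26 ≈ -9.1923)
u = -46873/217 (u = 1/(7*(-10) - 147) - 216 = 1/(-70 - 147) - 216 = 1/(-217) - 216 = -1/217 - 216 = -46873/217 ≈ -216.00)
(p + u)² = (-239/26 - 46873/217)² = (-1270561/5642)² = 1614325254721/31832164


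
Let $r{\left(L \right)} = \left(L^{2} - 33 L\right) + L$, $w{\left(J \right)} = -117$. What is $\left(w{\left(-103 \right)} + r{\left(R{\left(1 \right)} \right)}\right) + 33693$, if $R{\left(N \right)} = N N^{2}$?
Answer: $33545$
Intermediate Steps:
$R{\left(N \right)} = N^{3}$
$r{\left(L \right)} = L^{2} - 32 L$
$\left(w{\left(-103 \right)} + r{\left(R{\left(1 \right)} \right)}\right) + 33693 = \left(-117 + 1^{3} \left(-32 + 1^{3}\right)\right) + 33693 = \left(-117 + 1 \left(-32 + 1\right)\right) + 33693 = \left(-117 + 1 \left(-31\right)\right) + 33693 = \left(-117 - 31\right) + 33693 = -148 + 33693 = 33545$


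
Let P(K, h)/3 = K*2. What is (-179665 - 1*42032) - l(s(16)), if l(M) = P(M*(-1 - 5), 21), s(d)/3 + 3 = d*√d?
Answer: -215109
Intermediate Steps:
P(K, h) = 6*K (P(K, h) = 3*(K*2) = 3*(2*K) = 6*K)
s(d) = -9 + 3*d^(3/2) (s(d) = -9 + 3*(d*√d) = -9 + 3*d^(3/2))
l(M) = -36*M (l(M) = 6*(M*(-1 - 5)) = 6*(M*(-6)) = 6*(-6*M) = -36*M)
(-179665 - 1*42032) - l(s(16)) = (-179665 - 1*42032) - (-36)*(-9 + 3*16^(3/2)) = (-179665 - 42032) - (-36)*(-9 + 3*64) = -221697 - (-36)*(-9 + 192) = -221697 - (-36)*183 = -221697 - 1*(-6588) = -221697 + 6588 = -215109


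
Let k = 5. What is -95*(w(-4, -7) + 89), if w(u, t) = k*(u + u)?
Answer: -4655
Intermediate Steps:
w(u, t) = 10*u (w(u, t) = 5*(u + u) = 5*(2*u) = 10*u)
-95*(w(-4, -7) + 89) = -95*(10*(-4) + 89) = -95*(-40 + 89) = -95*49 = -4655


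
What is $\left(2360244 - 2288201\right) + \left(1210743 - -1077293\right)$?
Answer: $2360079$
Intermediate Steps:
$\left(2360244 - 2288201\right) + \left(1210743 - -1077293\right) = 72043 + \left(1210743 + 1077293\right) = 72043 + 2288036 = 2360079$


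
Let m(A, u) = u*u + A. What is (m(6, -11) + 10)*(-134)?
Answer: -18358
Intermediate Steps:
m(A, u) = A + u² (m(A, u) = u² + A = A + u²)
(m(6, -11) + 10)*(-134) = ((6 + (-11)²) + 10)*(-134) = ((6 + 121) + 10)*(-134) = (127 + 10)*(-134) = 137*(-134) = -18358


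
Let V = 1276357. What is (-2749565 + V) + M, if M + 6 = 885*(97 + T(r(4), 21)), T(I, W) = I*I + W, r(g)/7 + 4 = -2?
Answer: 192356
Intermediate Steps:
r(g) = -42 (r(g) = -28 + 7*(-2) = -28 - 14 = -42)
T(I, W) = W + I**2 (T(I, W) = I**2 + W = W + I**2)
M = 1665564 (M = -6 + 885*(97 + (21 + (-42)**2)) = -6 + 885*(97 + (21 + 1764)) = -6 + 885*(97 + 1785) = -6 + 885*1882 = -6 + 1665570 = 1665564)
(-2749565 + V) + M = (-2749565 + 1276357) + 1665564 = -1473208 + 1665564 = 192356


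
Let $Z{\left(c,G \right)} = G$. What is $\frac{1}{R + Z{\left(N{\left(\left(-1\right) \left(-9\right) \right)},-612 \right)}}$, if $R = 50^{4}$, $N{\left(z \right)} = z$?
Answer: $\frac{1}{6249388} \approx 1.6002 \cdot 10^{-7}$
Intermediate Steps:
$R = 6250000$
$\frac{1}{R + Z{\left(N{\left(\left(-1\right) \left(-9\right) \right)},-612 \right)}} = \frac{1}{6250000 - 612} = \frac{1}{6249388}$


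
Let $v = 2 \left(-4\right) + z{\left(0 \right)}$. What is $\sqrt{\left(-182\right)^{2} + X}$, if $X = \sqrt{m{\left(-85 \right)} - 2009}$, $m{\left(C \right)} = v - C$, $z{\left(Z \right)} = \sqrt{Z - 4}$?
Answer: $\sqrt{33124 + \sqrt{2} \sqrt{-966 + i}} \approx 182.0 + 0.121 i$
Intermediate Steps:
$z{\left(Z \right)} = \sqrt{-4 + Z}$
$v = -8 + 2 i$ ($v = 2 \left(-4\right) + \sqrt{-4 + 0} = -8 + \sqrt{-4} = -8 + 2 i \approx -8.0 + 2.0 i$)
$m{\left(C \right)} = -8 - C + 2 i$ ($m{\left(C \right)} = \left(-8 + 2 i\right) - C = -8 - C + 2 i$)
$X = \sqrt{-1932 + 2 i}$ ($X = \sqrt{\left(-8 - -85 + 2 i\right) - 2009} = \sqrt{\left(-8 + 85 + 2 i\right) - 2009} = \sqrt{\left(77 + 2 i\right) - 2009} = \sqrt{-1932 + 2 i} \approx 0.0228 + 43.955 i$)
$\sqrt{\left(-182\right)^{2} + X} = \sqrt{\left(-182\right)^{2} + \sqrt{-1932 + 2 i}} = \sqrt{33124 + \sqrt{-1932 + 2 i}}$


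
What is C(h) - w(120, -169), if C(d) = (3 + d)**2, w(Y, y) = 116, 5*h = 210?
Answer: 1909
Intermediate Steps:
h = 42 (h = (1/5)*210 = 42)
C(h) - w(120, -169) = (3 + 42)**2 - 1*116 = 45**2 - 116 = 2025 - 116 = 1909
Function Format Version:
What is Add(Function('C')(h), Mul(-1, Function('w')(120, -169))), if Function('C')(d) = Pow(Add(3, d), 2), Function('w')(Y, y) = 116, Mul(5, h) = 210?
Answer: 1909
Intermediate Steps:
h = 42 (h = Mul(Rational(1, 5), 210) = 42)
Add(Function('C')(h), Mul(-1, Function('w')(120, -169))) = Add(Pow(Add(3, 42), 2), Mul(-1, 116)) = Add(Pow(45, 2), -116) = Add(2025, -116) = 1909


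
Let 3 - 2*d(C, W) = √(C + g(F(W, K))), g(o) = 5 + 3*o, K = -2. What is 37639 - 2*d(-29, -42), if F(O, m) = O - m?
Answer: 37636 + 12*I ≈ 37636.0 + 12.0*I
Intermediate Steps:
d(C, W) = 3/2 - √(11 + C + 3*W)/2 (d(C, W) = 3/2 - √(C + (5 + 3*(W - 1*(-2))))/2 = 3/2 - √(C + (5 + 3*(W + 2)))/2 = 3/2 - √(C + (5 + 3*(2 + W)))/2 = 3/2 - √(C + (5 + (6 + 3*W)))/2 = 3/2 - √(C + (11 + 3*W))/2 = 3/2 - √(11 + C + 3*W)/2)
37639 - 2*d(-29, -42) = 37639 - 2*(3/2 - √(11 - 29 + 3*(-42))/2) = 37639 - 2*(3/2 - √(11 - 29 - 126)/2) = 37639 - 2*(3/2 - 6*I) = 37639 + (-3 + 12*I) = 37636 + 12*I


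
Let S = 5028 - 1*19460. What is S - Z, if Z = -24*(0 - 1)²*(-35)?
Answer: -15272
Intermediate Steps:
S = -14432 (S = 5028 - 19460 = -14432)
Z = 840 (Z = -24*(-1)²*(-35) = -24*1*(-35) = -24*(-35) = 840)
S - Z = -14432 - 1*840 = -14432 - 840 = -15272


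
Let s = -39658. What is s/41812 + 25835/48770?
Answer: -21347691/50979281 ≈ -0.41875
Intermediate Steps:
s/41812 + 25835/48770 = -39658/41812 + 25835/48770 = -39658*1/41812 + 25835*(1/48770) = -19829/20906 + 5167/9754 = -21347691/50979281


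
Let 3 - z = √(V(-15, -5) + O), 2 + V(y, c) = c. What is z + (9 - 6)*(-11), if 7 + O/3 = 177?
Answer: -30 - √503 ≈ -52.428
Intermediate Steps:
O = 510 (O = -21 + 3*177 = -21 + 531 = 510)
V(y, c) = -2 + c
z = 3 - √503 (z = 3 - √((-2 - 5) + 510) = 3 - √(-7 + 510) = 3 - √503 ≈ -19.428)
z + (9 - 6)*(-11) = (3 - √503) + (9 - 6)*(-11) = (3 - √503) + 3*(-11) = (3 - √503) - 33 = -30 - √503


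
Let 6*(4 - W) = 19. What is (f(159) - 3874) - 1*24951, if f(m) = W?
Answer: -172945/6 ≈ -28824.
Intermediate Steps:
W = ⅚ (W = 4 - ⅙*19 = 4 - 19/6 = ⅚ ≈ 0.83333)
f(m) = ⅚
(f(159) - 3874) - 1*24951 = (⅚ - 3874) - 1*24951 = -23239/6 - 24951 = -172945/6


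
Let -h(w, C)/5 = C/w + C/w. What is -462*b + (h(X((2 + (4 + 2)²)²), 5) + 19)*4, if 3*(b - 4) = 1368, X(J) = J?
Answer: -76692334/361 ≈ -2.1244e+5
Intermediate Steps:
h(w, C) = -10*C/w (h(w, C) = -5*(C/w + C/w) = -10*C/w)
b = 460 (b = 4 + (⅓)*1368 = 4 + 456 = 460)
-462*b + (h(X((2 + (4 + 2)²)²), 5) + 19)*4 = -462*460 + (-10*5/(2 + (4 + 2)²)² + 19)*4 = -212520 + (-10*5/(2 + 6²)² + 19)*4 = -212520 + (-10*5/(2 + 36)² + 19)*4 = -212520 + (-10*5/38² + 19)*4 = -212520 + (-10*5/1444 + 19)*4 = -212520 + (-10*5*1/1444 + 19)*4 = -212520 + (-25/722 + 19)*4 = -212520 + (13693/722)*4 = -212520 + 27386/361 = -76692334/361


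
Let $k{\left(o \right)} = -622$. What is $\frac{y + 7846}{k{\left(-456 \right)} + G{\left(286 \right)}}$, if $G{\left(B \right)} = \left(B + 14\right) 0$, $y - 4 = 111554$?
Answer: $- \frac{59702}{311} \approx -191.97$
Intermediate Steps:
$y = 111558$ ($y = 4 + 111554 = 111558$)
$G{\left(B \right)} = 0$ ($G{\left(B \right)} = \left(14 + B\right) 0 = 0$)
$\frac{y + 7846}{k{\left(-456 \right)} + G{\left(286 \right)}} = \frac{111558 + 7846}{-622 + 0} = \frac{119404}{-622} = 119404 \left(- \frac{1}{622}\right) = - \frac{59702}{311}$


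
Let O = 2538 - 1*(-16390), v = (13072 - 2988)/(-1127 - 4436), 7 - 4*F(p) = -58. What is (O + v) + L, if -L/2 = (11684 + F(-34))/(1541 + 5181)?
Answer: 1415209738757/74788972 ≈ 18923.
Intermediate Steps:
F(p) = 65/4 (F(p) = 7/4 - ¼*(-58) = 7/4 + 29/2 = 65/4)
L = -46801/13444 (L = -2*(11684 + 65/4)/(1541 + 5181) = -46801/(2*6722) = -2*46801/26888 = -46801/13444 ≈ -3.4812)
v = -10084/5563 (v = 10084/(-5563) = 10084*(-1/5563) = -10084/5563 ≈ -1.8127)
O = 18928 (O = 2538 + 16390 = 18928)
(O + v) + L = (18928 - 10084/5563) - 46801/13444 = 105286380/5563 - 46801/13444 = 1415209738757/74788972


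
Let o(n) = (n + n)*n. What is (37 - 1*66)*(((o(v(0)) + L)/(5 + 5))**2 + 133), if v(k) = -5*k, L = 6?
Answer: -96686/25 ≈ -3867.4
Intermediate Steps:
o(n) = 2*n**2 (o(n) = (2*n)*n = 2*n**2)
(37 - 1*66)*(((o(v(0)) + L)/(5 + 5))**2 + 133) = (37 - 1*66)*(((2*(-5*0)**2 + 6)/(5 + 5))**2 + 133) = (37 - 66)*(((2*0**2 + 6)/10)**2 + 133) = -29*(((2*0 + 6)*(1/10))**2 + 133) = -29*(((0 + 6)*(1/10))**2 + 133) = -29*((6*(1/10))**2 + 133) = -29*((3/5)**2 + 133) = -29*(9/25 + 133) = -29*3334/25 = -96686/25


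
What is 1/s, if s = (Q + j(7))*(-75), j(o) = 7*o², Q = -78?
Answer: -1/19875 ≈ -5.0314e-5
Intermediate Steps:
s = -19875 (s = (-78 + 7*7²)*(-75) = (-78 + 7*49)*(-75) = (-78 + 343)*(-75) = 265*(-75) = -19875)
1/s = 1/(-19875) = -1/19875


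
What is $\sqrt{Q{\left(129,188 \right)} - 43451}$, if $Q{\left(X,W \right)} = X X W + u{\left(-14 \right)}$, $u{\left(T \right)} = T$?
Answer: $\sqrt{3085043} \approx 1756.4$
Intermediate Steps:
$Q{\left(X,W \right)} = -14 + W X^{2}$ ($Q{\left(X,W \right)} = X X W - 14 = X^{2} W - 14 = W X^{2} - 14 = -14 + W X^{2}$)
$\sqrt{Q{\left(129,188 \right)} - 43451} = \sqrt{\left(-14 + 188 \cdot 129^{2}\right) - 43451} = \sqrt{\left(-14 + 188 \cdot 16641\right) - 43451} = \sqrt{\left(-14 + 3128508\right) - 43451} = \sqrt{3128494 - 43451} = \sqrt{3085043}$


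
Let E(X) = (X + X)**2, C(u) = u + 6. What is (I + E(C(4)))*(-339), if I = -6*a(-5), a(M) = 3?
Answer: -129498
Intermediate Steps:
C(u) = 6 + u
I = -18 (I = -6*3 = -18)
E(X) = 4*X**2 (E(X) = (2*X)**2 = 4*X**2)
(I + E(C(4)))*(-339) = (-18 + 4*(6 + 4)**2)*(-339) = (-18 + 4*10**2)*(-339) = (-18 + 4*100)*(-339) = (-18 + 400)*(-339) = 382*(-339) = -129498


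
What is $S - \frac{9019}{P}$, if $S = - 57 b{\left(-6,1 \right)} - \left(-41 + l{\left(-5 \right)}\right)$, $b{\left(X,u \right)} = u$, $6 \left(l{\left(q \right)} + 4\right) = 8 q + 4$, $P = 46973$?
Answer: $- \frac{290857}{46973} \approx -6.192$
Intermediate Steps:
$l{\left(q \right)} = - \frac{10}{3} + \frac{4 q}{3}$ ($l{\left(q \right)} = -4 + \frac{8 q + 4}{6} = -4 + \frac{4 + 8 q}{6} = -4 + \left(\frac{2}{3} + \frac{4 q}{3}\right) = - \frac{10}{3} + \frac{4 q}{3}$)
$S = -6$ ($S = \left(-57\right) 1 + \left(41 - \left(- \frac{10}{3} + \frac{4}{3} \left(-5\right)\right)\right) = -57 + \left(41 - \left(- \frac{10}{3} - \frac{20}{3}\right)\right) = -57 + \left(41 - -10\right) = -57 + \left(41 + 10\right) = -57 + 51 = -6$)
$S - \frac{9019}{P} = -6 - \frac{9019}{46973} = - \frac{290857}{46973}$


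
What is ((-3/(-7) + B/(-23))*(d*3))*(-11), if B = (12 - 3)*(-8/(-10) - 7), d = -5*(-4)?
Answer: -303336/161 ≈ -1884.1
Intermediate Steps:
d = 20
B = -279/5 (B = 9*(-8*(-⅒) - 7) = 9*(⅘ - 7) = 9*(-31/5) = -279/5 ≈ -55.800)
((-3/(-7) + B/(-23))*(d*3))*(-11) = ((-3/(-7) - 279/5/(-23))*(20*3))*(-11) = ((-3*(-⅐) - 279/5*(-1/23))*60)*(-11) = ((3/7 + 279/115)*60)*(-11) = ((2298/805)*60)*(-11) = (27576/161)*(-11) = -303336/161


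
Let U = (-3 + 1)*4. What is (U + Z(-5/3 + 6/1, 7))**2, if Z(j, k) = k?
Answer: 1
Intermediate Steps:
U = -8 (U = -2*4 = -8)
(U + Z(-5/3 + 6/1, 7))**2 = (-8 + 7)**2 = (-1)**2 = 1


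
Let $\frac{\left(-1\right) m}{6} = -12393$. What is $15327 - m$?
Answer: $-59031$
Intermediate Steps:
$m = 74358$ ($m = \left(-6\right) \left(-12393\right) = 74358$)
$15327 - m = 15327 - 74358 = -59031$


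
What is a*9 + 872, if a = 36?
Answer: 1196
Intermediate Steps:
a*9 + 872 = 36*9 + 872 = 324 + 872 = 1196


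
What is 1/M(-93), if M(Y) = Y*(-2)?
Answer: 1/186 ≈ 0.0053763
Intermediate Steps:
M(Y) = -2*Y
1/M(-93) = 1/(-2*(-93)) = 1/186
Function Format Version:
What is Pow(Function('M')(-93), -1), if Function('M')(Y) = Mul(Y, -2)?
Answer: Rational(1, 186) ≈ 0.0053763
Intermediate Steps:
Function('M')(Y) = Mul(-2, Y)
Pow(Function('M')(-93), -1) = Pow(Mul(-2, -93), -1) = Pow(186, -1) = Rational(1, 186)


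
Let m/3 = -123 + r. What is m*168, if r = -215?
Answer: -170352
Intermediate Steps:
m = -1014 (m = 3*(-123 - 215) = 3*(-338) = -1014)
m*168 = -1014*168 = -170352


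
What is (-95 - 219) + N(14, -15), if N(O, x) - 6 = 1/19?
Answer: -5851/19 ≈ -307.95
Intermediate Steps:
N(O, x) = 115/19 (N(O, x) = 6 + 1/19 = 115/19)
(-95 - 219) + N(14, -15) = (-95 - 219) + 115/19 = -314 + 115/19 = -5851/19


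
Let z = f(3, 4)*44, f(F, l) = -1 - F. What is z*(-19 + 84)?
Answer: -11440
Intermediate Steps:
z = -176 (z = (-1 - 1*3)*44 = (-1 - 3)*44 = -4*44 = -176)
z*(-19 + 84) = -176*(-19 + 84) = -176*65 = -11440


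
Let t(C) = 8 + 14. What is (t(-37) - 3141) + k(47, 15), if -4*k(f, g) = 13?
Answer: -12489/4 ≈ -3122.3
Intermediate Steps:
k(f, g) = -13/4 (k(f, g) = -1/4*13 = -13/4)
t(C) = 22
(t(-37) - 3141) + k(47, 15) = (22 - 3141) - 13/4 = -3119 - 13/4 = -12489/4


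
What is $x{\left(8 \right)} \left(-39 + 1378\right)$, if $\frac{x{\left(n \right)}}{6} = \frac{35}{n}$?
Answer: $\frac{140595}{4} \approx 35149.0$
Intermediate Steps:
$x{\left(n \right)} = \frac{210}{n}$ ($x{\left(n \right)} = 6 \frac{35}{n} = \frac{210}{n}$)
$x{\left(8 \right)} \left(-39 + 1378\right) = \frac{210}{8} \left(-39 + 1378\right) = 210 \cdot \frac{1}{8} \cdot 1339 = \frac{105}{4} \cdot 1339 = \frac{140595}{4}$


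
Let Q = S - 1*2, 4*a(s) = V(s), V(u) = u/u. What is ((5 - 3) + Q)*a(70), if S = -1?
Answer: -¼ ≈ -0.25000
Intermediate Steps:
V(u) = 1
a(s) = ¼ (a(s) = (¼)*1 = ¼)
Q = -3 (Q = -1 - 1*2 = -1 - 2 = -3)
((5 - 3) + Q)*a(70) = ((5 - 3) - 3)*(¼) = (2 - 3)*(¼) = -1*¼ = -¼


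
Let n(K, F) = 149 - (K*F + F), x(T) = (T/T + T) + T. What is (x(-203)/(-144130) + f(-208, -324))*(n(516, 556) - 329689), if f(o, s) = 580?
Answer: -5157794291856/14413 ≈ -3.5786e+8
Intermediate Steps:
x(T) = 1 + 2*T (x(T) = (1 + T) + T = 1 + 2*T)
n(K, F) = 149 - F - F*K (n(K, F) = 149 - (F*K + F) = 149 - (F + F*K) = 149 + (-F - F*K) = 149 - F - F*K)
(x(-203)/(-144130) + f(-208, -324))*(n(516, 556) - 329689) = ((1 + 2*(-203))/(-144130) + 580)*((149 - 1*556 - 1*556*516) - 329689) = ((1 - 406)*(-1/144130) + 580)*((149 - 556 - 286896) - 329689) = (-405*(-1/144130) + 580)*(-287303 - 329689) = (81/28826 + 580)*(-616992) = (16719161/28826)*(-616992) = -5157794291856/14413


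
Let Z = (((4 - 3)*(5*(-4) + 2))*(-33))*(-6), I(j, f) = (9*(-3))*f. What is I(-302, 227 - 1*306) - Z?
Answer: 5697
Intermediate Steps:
I(j, f) = -27*f
Z = -3564 (Z = ((1*(-20 + 2))*(-33))*(-6) = ((1*(-18))*(-33))*(-6) = -18*(-33)*(-6) = 594*(-6) = -3564)
I(-302, 227 - 1*306) - Z = -27*(227 - 1*306) - 1*(-3564) = -27*(227 - 306) + 3564 = -27*(-79) + 3564 = 2133 + 3564 = 5697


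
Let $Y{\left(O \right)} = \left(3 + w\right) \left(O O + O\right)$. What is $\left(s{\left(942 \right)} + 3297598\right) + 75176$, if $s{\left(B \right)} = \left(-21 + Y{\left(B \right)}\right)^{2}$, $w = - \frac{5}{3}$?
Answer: $1402775938543$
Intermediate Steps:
$w = - \frac{5}{3}$ ($w = \left(-5\right) \frac{1}{3} = - \frac{5}{3} \approx -1.6667$)
$Y{\left(O \right)} = \frac{4 O}{3} + \frac{4 O^{2}}{3}$ ($Y{\left(O \right)} = \left(3 - \frac{5}{3}\right) \left(O O + O\right) = \frac{4 \left(O^{2} + O\right)}{3} = \frac{4 \left(O + O^{2}\right)}{3} = \frac{4 O}{3} + \frac{4 O^{2}}{3}$)
$s{\left(B \right)} = \left(-21 + \frac{4 B \left(1 + B\right)}{3}\right)^{2}$
$\left(s{\left(942 \right)} + 3297598\right) + 75176 = \left(\frac{\left(-63 + 4 \cdot 942 \left(1 + 942\right)\right)^{2}}{9} + 3297598\right) + 75176 = \left(\frac{\left(-63 + 4 \cdot 942 \cdot 943\right)^{2}}{9} + 3297598\right) + 75176 = \left(\frac{\left(-63 + 3553224\right)^{2}}{9} + 3297598\right) + 75176 = \left(\frac{3553161^{2}}{9} + 3297598\right) + 75176 = \left(\frac{1}{9} \cdot 12624953091921 + 3297598\right) + 75176 = \left(1402772565769 + 3297598\right) + 75176 = 1402775863367 + 75176 = 1402775938543$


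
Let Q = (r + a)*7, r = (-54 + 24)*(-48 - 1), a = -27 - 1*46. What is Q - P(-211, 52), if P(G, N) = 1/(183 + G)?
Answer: 273813/28 ≈ 9779.0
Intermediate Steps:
a = -73 (a = -27 - 46 = -73)
r = 1470 (r = -30*(-49) = 1470)
Q = 9779 (Q = (1470 - 73)*7 = 1397*7 = 9779)
Q - P(-211, 52) = 9779 - 1/(183 - 211) = 9779 - 1/(-28) = 9779 - 1*(-1/28) = 9779 + 1/28 = 273813/28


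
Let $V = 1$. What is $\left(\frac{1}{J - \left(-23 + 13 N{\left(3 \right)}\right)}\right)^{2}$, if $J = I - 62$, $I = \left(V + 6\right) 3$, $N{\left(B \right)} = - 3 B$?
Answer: $\frac{1}{9801} \approx 0.00010203$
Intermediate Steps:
$I = 21$ ($I = \left(1 + 6\right) 3 = 7 \cdot 3 = 21$)
$J = -41$ ($J = 21 - 62 = -41$)
$\left(\frac{1}{J - \left(-23 + 13 N{\left(3 \right)}\right)}\right)^{2} = \left(\frac{1}{-41 - \left(-23 + 13 \left(\left(-3\right) 3\right)\right)}\right)^{2} = \left(\frac{1}{-41 - \left(-23 + 13 \left(-9\right)\right)}\right)^{2} = \left(\frac{1}{-41 + \left(23 - -117\right)}\right)^{2} = \left(\frac{1}{-41 + \left(23 + 117\right)}\right)^{2} = \left(\frac{1}{-41 + 140}\right)^{2} = \left(\frac{1}{99}\right)^{2} = \frac{1}{9801}$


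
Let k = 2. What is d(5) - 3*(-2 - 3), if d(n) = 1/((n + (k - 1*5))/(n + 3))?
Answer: 19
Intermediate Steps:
d(n) = (3 + n)/(-3 + n) (d(n) = 1/((n + (2 - 1*5))/(n + 3)) = 1/((n + (2 - 5))/(3 + n)) = 1/((n - 3)/(3 + n)) = 1/((-3 + n)/(3 + n)) = (3 + n)/(-3 + n))
d(5) - 3*(-2 - 3) = (3 + 5)/(-3 + 5) - 3*(-2 - 3) = 8/2 - 3*(-5) = (½)*8 + 15 = 4 + 15 = 19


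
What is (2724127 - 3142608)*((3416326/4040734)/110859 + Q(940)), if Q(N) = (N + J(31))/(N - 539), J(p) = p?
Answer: -13001681576762476358/12830617423779 ≈ -1.0133e+6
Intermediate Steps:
Q(N) = (31 + N)/(-539 + N) (Q(N) = (N + 31)/(N - 539) = (31 + N)/(-539 + N))
(2724127 - 3142608)*((3416326/4040734)/110859 + Q(940)) = (2724127 - 3142608)*((3416326/4040734)/110859 + (31 + 940)/(-539 + 940)) = -418481*((3416326*(1/4040734))*(1/110859) + 971/401) = -418481*((1708163/2020367)*(1/110859) + (1/401)*971) = -418481*(1708163/223975865253 + 971/401) = -418481*217481250134026/89814321966453 = -13001681576762476358/12830617423779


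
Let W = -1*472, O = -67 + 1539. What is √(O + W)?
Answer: 10*√10 ≈ 31.623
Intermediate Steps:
O = 1472
W = -472
√(O + W) = √(1472 - 472) = √1000 = 10*√10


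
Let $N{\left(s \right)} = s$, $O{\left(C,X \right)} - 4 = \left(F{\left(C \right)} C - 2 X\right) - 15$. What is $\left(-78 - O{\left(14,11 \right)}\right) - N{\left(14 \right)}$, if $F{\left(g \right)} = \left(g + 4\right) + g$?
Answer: $-507$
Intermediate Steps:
$F{\left(g \right)} = 4 + 2 g$ ($F{\left(g \right)} = \left(4 + g\right) + g = 4 + 2 g$)
$O{\left(C,X \right)} = -11 - 2 X + C \left(4 + 2 C\right)$ ($O{\left(C,X \right)} = 4 - \left(15 + 2 X - \left(4 + 2 C\right) C\right) = 4 - \left(15 + 2 X - C \left(4 + 2 C\right)\right) = -11 - 2 X + C \left(4 + 2 C\right)$)
$\left(-78 - O{\left(14,11 \right)}\right) - N{\left(14 \right)} = \left(-78 - \left(-11 - 22 + 2 \cdot 14 \left(2 + 14\right)\right)\right) - 14 = \left(-78 - \left(-11 - 22 + 2 \cdot 14 \cdot 16\right)\right) - 14 = \left(-78 - \left(-11 - 22 + 448\right)\right) - 14 = \left(-78 - 415\right) - 14 = -493 - 14 = -507$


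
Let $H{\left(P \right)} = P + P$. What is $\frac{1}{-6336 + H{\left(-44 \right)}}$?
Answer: $- \frac{1}{6424} \approx -0.00015567$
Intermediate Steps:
$H{\left(P \right)} = 2 P$
$\frac{1}{-6336 + H{\left(-44 \right)}} = \frac{1}{-6336 + 2 \left(-44\right)} = \frac{1}{-6336 - 88} = \frac{1}{-6424} = - \frac{1}{6424}$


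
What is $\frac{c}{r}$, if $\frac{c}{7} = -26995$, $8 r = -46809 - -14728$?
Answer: $\frac{215960}{4583} \approx 47.122$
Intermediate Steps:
$r = - \frac{32081}{8}$ ($r = \frac{-46809 - -14728}{8} = \frac{-46809 + 14728}{8} = \frac{1}{8} \left(-32081\right) = - \frac{32081}{8} \approx -4010.1$)
$c = -188965$ ($c = 7 \left(-26995\right) = -188965$)
$\frac{c}{r} = - \frac{188965}{- \frac{32081}{8}} = \left(-188965\right) \left(- \frac{8}{32081}\right) = \frac{215960}{4583}$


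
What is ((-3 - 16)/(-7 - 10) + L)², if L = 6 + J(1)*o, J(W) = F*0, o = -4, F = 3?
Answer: 14641/289 ≈ 50.661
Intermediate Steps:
J(W) = 0 (J(W) = 3*0 = 0)
L = 6 (L = 6 + 0*(-4) = 6 + 0 = 6)
((-3 - 16)/(-7 - 10) + L)² = ((-3 - 16)/(-7 - 10) + 6)² = (-19/(-17) + 6)² = (-19*(-1/17) + 6)² = (19/17 + 6)² = (121/17)² = 14641/289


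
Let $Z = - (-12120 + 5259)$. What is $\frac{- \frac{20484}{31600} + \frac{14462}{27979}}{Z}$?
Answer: $- \frac{4147237}{216644994300} \approx -1.9143 \cdot 10^{-5}$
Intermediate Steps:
$Z = 6861$ ($Z = \left(-1\right) \left(-6861\right) = 6861$)
$\frac{- \frac{20484}{31600} + \frac{14462}{27979}}{Z} = \frac{- \frac{20484}{31600} + \frac{14462}{27979}}{6861} = \left(\left(-20484\right) \frac{1}{31600} + 14462 \cdot \frac{1}{27979}\right) \frac{1}{6861} = \left(- \frac{5121}{7900} + \frac{2066}{3997}\right) \frac{1}{6861} = \left(- \frac{4147237}{31576300}\right) \frac{1}{6861} = - \frac{4147237}{216644994300}$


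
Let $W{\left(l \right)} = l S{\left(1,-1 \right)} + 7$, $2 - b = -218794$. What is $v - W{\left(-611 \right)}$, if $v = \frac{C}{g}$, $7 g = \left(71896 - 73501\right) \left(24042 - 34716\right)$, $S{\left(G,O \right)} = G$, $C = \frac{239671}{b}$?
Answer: $\frac{2264011102025377}{3748362748920} \approx 604.0$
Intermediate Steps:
$b = 218796$ ($b = 2 - -218794 = 2 + 218794 = 218796$)
$C = \frac{239671}{218796} \approx 1.0954$
$g = \frac{17131770}{7}$ ($g = \frac{\left(71896 - 73501\right) \left(24042 - 34716\right)}{7} = \frac{\left(-1605\right) \left(-10674\right)}{7} = \frac{1}{7} \cdot 17131770 = \frac{17131770}{7} \approx 2.4474 \cdot 10^{6}$)
$W{\left(l \right)} = 7 + l$ ($W{\left(l \right)} = l 1 + 7 = l + 7 = 7 + l$)
$v = \frac{1677697}{3748362748920}$ ($v = \frac{239671}{218796 \cdot \frac{17131770}{7}} = \frac{239671}{218796} \cdot \frac{7}{17131770} = \frac{1677697}{3748362748920} \approx 4.4758 \cdot 10^{-7}$)
$v - W{\left(-611 \right)} = \frac{1677697}{3748362748920} - \left(7 - 611\right) = \frac{1677697}{3748362748920} - -604 = \frac{1677697}{3748362748920} + 604 = \frac{2264011102025377}{3748362748920}$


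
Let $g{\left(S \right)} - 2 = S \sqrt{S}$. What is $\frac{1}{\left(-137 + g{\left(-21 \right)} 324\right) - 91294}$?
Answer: $\frac{i}{63 \left(- 1441 i + 108 \sqrt{21}\right)} \approx -9.853 \cdot 10^{-6} + 3.3841 \cdot 10^{-6} i$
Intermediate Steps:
$g{\left(S \right)} = 2 + S^{\frac{3}{2}}$ ($g{\left(S \right)} = 2 + S \sqrt{S} = 2 + S^{\frac{3}{2}}$)
$\frac{1}{\left(-137 + g{\left(-21 \right)} 324\right) - 91294} = \frac{1}{\left(-137 + \left(2 + \left(-21\right)^{\frac{3}{2}}\right) 324\right) - 91294} = \frac{1}{\left(-137 + \left(2 - 21 i \sqrt{21}\right) 324\right) - 91294} = \frac{1}{\left(-137 + \left(648 - 6804 i \sqrt{21}\right)\right) - 91294} = \frac{1}{\left(511 - 6804 i \sqrt{21}\right) - 91294} = \frac{1}{-90783 - 6804 i \sqrt{21}}$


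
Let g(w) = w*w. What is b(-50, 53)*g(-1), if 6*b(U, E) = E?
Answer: 53/6 ≈ 8.8333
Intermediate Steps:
g(w) = w²
b(U, E) = E/6
b(-50, 53)*g(-1) = ((⅙)*53)*(-1)² = (53/6)*1 = 53/6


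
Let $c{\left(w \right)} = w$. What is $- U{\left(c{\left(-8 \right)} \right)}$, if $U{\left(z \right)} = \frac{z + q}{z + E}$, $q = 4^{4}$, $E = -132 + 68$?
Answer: $\frac{31}{9} \approx 3.4444$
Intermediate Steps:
$E = -64$
$q = 256$
$U{\left(z \right)} = \frac{256 + z}{-64 + z}$ ($U{\left(z \right)} = \frac{z + 256}{z - 64} = \frac{256 + z}{-64 + z}$)
$- U{\left(c{\left(-8 \right)} \right)} = - \frac{256 - 8}{-64 - 8} = - \frac{248}{-72} = - \frac{\left(-1\right) 248}{72} = \left(-1\right) \left(- \frac{31}{9}\right) = \frac{31}{9}$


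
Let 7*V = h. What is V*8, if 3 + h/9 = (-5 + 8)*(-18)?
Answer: -4104/7 ≈ -586.29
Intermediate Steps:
h = -513 (h = -27 + 9*((-5 + 8)*(-18)) = -27 + 9*(3*(-18)) = -27 + 9*(-54) = -27 - 486 = -513)
V = -513/7 (V = (⅐)*(-513) = -513/7 ≈ -73.286)
V*8 = -513/7*8 = -4104/7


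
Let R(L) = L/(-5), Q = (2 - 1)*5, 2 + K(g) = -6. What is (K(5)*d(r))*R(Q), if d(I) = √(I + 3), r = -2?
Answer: 8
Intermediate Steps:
d(I) = √(3 + I)
K(g) = -8 (K(g) = -2 - 6 = -8)
Q = 5 (Q = 1*5 = 5)
R(L) = -L/5 (R(L) = L*(-⅕) = -L/5)
(K(5)*d(r))*R(Q) = (-8*√(3 - 2))*(-⅕*5) = -8*√1*(-1) = -8*1*(-1) = -8*(-1) = 8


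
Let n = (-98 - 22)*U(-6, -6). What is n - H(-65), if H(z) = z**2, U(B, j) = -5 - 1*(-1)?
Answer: -3745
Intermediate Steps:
U(B, j) = -4 (U(B, j) = -5 + 1 = -4)
n = 480 (n = (-98 - 22)*(-4) = -120*(-4) = 480)
n - H(-65) = 480 - 1*(-65)**2 = 480 - 1*4225 = 480 - 4225 = -3745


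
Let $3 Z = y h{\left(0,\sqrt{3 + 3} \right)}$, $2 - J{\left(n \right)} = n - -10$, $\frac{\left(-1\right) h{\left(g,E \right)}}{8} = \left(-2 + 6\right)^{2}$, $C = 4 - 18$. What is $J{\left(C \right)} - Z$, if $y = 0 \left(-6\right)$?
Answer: $6$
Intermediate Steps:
$y = 0$
$C = -14$ ($C = 4 - 18 = -14$)
$h{\left(g,E \right)} = -128$ ($h{\left(g,E \right)} = - 8 \left(-2 + 6\right)^{2} = - 8 \cdot 4^{2} = \left(-8\right) 16 = -128$)
$J{\left(n \right)} = -8 - n$ ($J{\left(n \right)} = 2 - \left(n - -10\right) = 2 - \left(n + 10\right) = 2 - \left(10 + n\right) = -8 - n$)
$Z = 0$ ($Z = \frac{0 \left(-128\right)}{3} = \frac{1}{3} \cdot 0 = 0$)
$J{\left(C \right)} - Z = \left(-8 - -14\right) - 0 = \left(-8 + 14\right) + 0 = 6 + 0 = 6$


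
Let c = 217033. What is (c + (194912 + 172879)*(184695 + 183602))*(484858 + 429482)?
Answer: 123853331832686400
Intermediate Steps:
(c + (194912 + 172879)*(184695 + 183602))*(484858 + 429482) = (217033 + (194912 + 172879)*(184695 + 183602))*(484858 + 429482) = (217033 + 367791*368297)*914340 = (217033 + 135456321927)*914340 = 135456538960*914340 = 123853331832686400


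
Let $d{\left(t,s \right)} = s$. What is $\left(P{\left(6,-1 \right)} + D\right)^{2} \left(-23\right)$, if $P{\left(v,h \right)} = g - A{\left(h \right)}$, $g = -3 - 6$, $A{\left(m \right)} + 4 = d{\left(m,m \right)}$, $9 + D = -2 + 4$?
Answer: $-2783$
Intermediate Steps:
$D = -7$ ($D = -9 + \left(-2 + 4\right) = -9 + 2 = -7$)
$A{\left(m \right)} = -4 + m$
$g = -9$ ($g = -3 - 6 = -9$)
$P{\left(v,h \right)} = -5 - h$ ($P{\left(v,h \right)} = -9 - \left(-4 + h\right) = -5 - h$)
$\left(P{\left(6,-1 \right)} + D\right)^{2} \left(-23\right) = \left(\left(-5 - -1\right) - 7\right)^{2} \left(-23\right) = \left(\left(-5 + 1\right) - 7\right)^{2} \left(-23\right) = \left(-4 - 7\right)^{2} \left(-23\right) = \left(-11\right)^{2} \left(-23\right) = 121 \left(-23\right) = -2783$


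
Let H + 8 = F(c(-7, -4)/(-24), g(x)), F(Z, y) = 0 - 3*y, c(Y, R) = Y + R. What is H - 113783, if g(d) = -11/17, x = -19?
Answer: -1934414/17 ≈ -1.1379e+5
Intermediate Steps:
c(Y, R) = R + Y
g(d) = -11/17 (g(d) = -11*1/17 = -11/17)
F(Z, y) = -3*y
H = -103/17 (H = -8 - 3*(-11/17) = -8 + 33/17 = -103/17 ≈ -6.0588)
H - 113783 = -103/17 - 113783 = -1934414/17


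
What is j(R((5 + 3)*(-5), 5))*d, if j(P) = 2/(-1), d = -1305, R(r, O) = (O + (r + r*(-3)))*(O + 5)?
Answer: 2610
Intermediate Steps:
R(r, O) = (5 + O)*(O - 2*r) (R(r, O) = (O + (r - 3*r))*(5 + O) = (O - 2*r)*(5 + O) = (5 + O)*(O - 2*r))
j(P) = -2 (j(P) = 2*(-1) = -2)
j(R((5 + 3)*(-5), 5))*d = -2*(-1305) = 2610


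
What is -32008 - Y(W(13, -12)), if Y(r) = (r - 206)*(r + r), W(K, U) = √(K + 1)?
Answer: -32036 + 412*√14 ≈ -30494.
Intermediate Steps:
W(K, U) = √(1 + K)
Y(r) = 2*r*(-206 + r) (Y(r) = (-206 + r)*(2*r) = 2*r*(-206 + r))
-32008 - Y(W(13, -12)) = -32008 - 2*√(1 + 13)*(-206 + √(1 + 13)) = -32008 - 2*√14*(-206 + √14)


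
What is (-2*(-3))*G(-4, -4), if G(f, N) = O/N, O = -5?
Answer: 15/2 ≈ 7.5000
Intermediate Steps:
G(f, N) = -5/N
(-2*(-3))*G(-4, -4) = (-2*(-3))*(-5/(-4)) = 6*(-5*(-1/4)) = 6*(5/4) = 15/2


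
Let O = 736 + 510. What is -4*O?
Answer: -4984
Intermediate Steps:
O = 1246
-4*O = -4*1246 = -4984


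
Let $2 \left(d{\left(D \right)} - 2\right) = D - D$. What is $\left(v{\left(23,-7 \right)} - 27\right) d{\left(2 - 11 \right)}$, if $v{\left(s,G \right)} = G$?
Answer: $-68$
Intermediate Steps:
$d{\left(D \right)} = 2$ ($d{\left(D \right)} = 2 + \frac{D - D}{2} = 2 + \frac{1}{2} \cdot 0 = 2 + 0 = 2$)
$\left(v{\left(23,-7 \right)} - 27\right) d{\left(2 - 11 \right)} = \left(-7 - 27\right) 2 = \left(-34\right) 2 = -68$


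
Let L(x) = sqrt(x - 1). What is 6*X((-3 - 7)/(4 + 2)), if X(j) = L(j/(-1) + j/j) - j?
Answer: 10 + 2*sqrt(15) ≈ 17.746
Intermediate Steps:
L(x) = sqrt(-1 + x)
X(j) = sqrt(-j) - j (X(j) = sqrt(-1 + (j/(-1) + j/j)) - j = sqrt(-1 + (j*(-1) + 1)) - j = sqrt(-1 + (-j + 1)) - j = sqrt(-1 + (1 - j)) - j = sqrt(-j) - j)
6*X((-3 - 7)/(4 + 2)) = 6*(sqrt(-(-3 - 7)/(4 + 2)) - (-3 - 7)/(4 + 2)) = 6*(sqrt(-(-10)/6) - (-10)/6) = 6*(sqrt(-1*(-5/3)) - 1*(-5/3)) = 6*(sqrt(5/3) + 5/3) = 6*(sqrt(15)/3 + 5/3) = 6*(5/3 + sqrt(15)/3) = 10 + 2*sqrt(15)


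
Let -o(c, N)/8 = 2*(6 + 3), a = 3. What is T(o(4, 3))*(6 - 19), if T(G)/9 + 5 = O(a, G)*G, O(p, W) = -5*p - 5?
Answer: -336375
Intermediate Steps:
o(c, N) = -144 (o(c, N) = -16*(6 + 3) = -16*9 = -8*18 = -144)
O(p, W) = -5 - 5*p
T(G) = -45 - 180*G (T(G) = -45 + 9*((-5 - 5*3)*G) = -45 + 9*((-5 - 15)*G) = -45 + 9*(-20*G) = -45 - 180*G)
T(o(4, 3))*(6 - 19) = (-45 - 180*(-144))*(6 - 19) = (-45 + 25920)*(-13) = 25875*(-13) = -336375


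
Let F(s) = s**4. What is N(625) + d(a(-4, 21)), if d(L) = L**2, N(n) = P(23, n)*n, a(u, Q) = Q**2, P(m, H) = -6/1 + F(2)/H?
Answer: 190747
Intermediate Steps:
P(m, H) = -6 + 16/H (P(m, H) = -6/1 + 2**4/H = -6*1 + 16/H = -6 + 16/H)
N(n) = n*(-6 + 16/n) (N(n) = (-6 + 16/n)*n = n*(-6 + 16/n))
N(625) + d(a(-4, 21)) = (16 - 6*625) + (21**2)**2 = (16 - 3750) + 441**2 = -3734 + 194481 = 190747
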